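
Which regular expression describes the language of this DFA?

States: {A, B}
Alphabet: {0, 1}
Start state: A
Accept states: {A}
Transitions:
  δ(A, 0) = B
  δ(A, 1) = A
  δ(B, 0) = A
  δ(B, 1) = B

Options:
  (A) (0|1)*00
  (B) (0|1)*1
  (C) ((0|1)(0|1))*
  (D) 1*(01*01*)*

Check each option against the DFA on short strings; one disagreement eliminates an option:
  (A) (0|1)*00: on ε the DFA stays in A and accepts (A ∈ Accept), but the regex does not match it → eliminate
  (B) (0|1)*1: on ε the DFA stays in A and accepts (A ∈ Accept), but the regex does not match it → eliminate
  (C) ((0|1)(0|1))*: on '1' the DFA goes A → A and accepts (A ∈ Accept), but the regex does not match it → eliminate
  (D) 1*(01*01*)*: agrees with the DFA on every string of length ≤ 6
Only (D) is consistent with the DFA.
(D) 1*(01*01*)*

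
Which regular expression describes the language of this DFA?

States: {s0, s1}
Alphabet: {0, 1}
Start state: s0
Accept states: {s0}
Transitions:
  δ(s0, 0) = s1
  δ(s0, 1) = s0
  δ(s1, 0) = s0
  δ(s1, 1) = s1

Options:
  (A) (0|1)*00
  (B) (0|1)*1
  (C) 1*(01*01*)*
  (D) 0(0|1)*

Check each option against the DFA on short strings; one disagreement eliminates an option:
  (A) (0|1)*00: on ε the DFA stays in s0 and accepts (s0 ∈ Accept), but the regex does not match it → eliminate
  (B) (0|1)*1: on ε the DFA stays in s0 and accepts (s0 ∈ Accept), but the regex does not match it → eliminate
  (C) 1*(01*01*)*: agrees with the DFA on every string of length ≤ 6
  (D) 0(0|1)*: on ε the DFA stays in s0 and accepts (s0 ∈ Accept), but the regex does not match it → eliminate
Only (C) is consistent with the DFA.
(C) 1*(01*01*)*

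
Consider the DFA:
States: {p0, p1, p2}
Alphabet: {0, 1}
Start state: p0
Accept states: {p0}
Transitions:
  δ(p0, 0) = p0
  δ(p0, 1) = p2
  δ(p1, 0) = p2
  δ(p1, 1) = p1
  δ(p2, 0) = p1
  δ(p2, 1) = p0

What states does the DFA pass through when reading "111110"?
read '1': p0 → p2
  read '1': p2 → p0
  read '1': p0 → p2
  read '1': p2 → p0
  read '1': p0 → p2
  read '0': p2 → p1
p0 -> p2 -> p0 -> p2 -> p0 -> p2 -> p1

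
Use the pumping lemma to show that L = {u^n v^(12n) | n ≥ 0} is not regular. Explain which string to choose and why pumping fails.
Assume L is regular with pumping length p. Idea: pumping the u-block breaks the 1:12 ratio.
Choose s = u^p v^(12p) (length 13p ≥ p). By the pumping lemma, s = xyz with |xy| ≤ p, |y| > 0, so y = u^k with k ≥ 1. Then xy²z = u^(p+k) v^(12p). For this to be in L we would need 12p = 12(p+k), i.e. 12k = 0, contradicting k ≥ 1. So xy²z ∉ L.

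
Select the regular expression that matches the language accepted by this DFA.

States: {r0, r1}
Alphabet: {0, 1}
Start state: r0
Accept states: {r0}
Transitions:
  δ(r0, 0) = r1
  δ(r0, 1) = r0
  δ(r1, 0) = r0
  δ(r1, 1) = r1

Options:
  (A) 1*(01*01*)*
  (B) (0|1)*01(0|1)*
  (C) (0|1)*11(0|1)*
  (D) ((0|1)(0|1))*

Check each option against the DFA on short strings; one disagreement eliminates an option:
  (A) 1*(01*01*)*: agrees with the DFA on every string of length ≤ 6
  (B) (0|1)*01(0|1)*: on ε the DFA stays in r0 and accepts (r0 ∈ Accept), but the regex does not match it → eliminate
  (C) (0|1)*11(0|1)*: on ε the DFA stays in r0 and accepts (r0 ∈ Accept), but the regex does not match it → eliminate
  (D) ((0|1)(0|1))*: on '1' the DFA goes r0 → r0 and accepts (r0 ∈ Accept), but the regex does not match it → eliminate
Only (A) is consistent with the DFA.
(A) 1*(01*01*)*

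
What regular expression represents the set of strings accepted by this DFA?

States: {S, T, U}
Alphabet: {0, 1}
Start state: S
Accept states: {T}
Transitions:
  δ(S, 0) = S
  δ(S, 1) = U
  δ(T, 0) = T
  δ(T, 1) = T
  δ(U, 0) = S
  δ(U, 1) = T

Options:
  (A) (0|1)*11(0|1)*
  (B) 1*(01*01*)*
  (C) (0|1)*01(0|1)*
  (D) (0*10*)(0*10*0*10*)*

Check each option against the DFA on short strings; one disagreement eliminates an option:
  (A) (0|1)*11(0|1)*: agrees with the DFA on every string of length ≤ 6
  (B) 1*(01*01*)*: on ε the DFA stays in S and rejects (S ∉ Accept), but the regex matches it → eliminate
  (C) (0|1)*01(0|1)*: on '01' the DFA goes S → S → U and rejects (U ∉ Accept), but the regex matches it → eliminate
  (D) (0*10*)(0*10*0*10*)*: on '1' the DFA goes S → U and rejects (U ∉ Accept), but the regex matches it → eliminate
Only (A) is consistent with the DFA.
(A) (0|1)*11(0|1)*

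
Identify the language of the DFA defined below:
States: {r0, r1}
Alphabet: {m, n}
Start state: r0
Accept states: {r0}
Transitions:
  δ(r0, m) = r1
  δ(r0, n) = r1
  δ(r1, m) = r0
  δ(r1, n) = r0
Testing a few strings:
  'm' → reject
  'nm' → accept
  'n' → reject
  'mmm' → reject
State roles: r0=even length so far; r1=odd length so far
All strings over {m,n} of even length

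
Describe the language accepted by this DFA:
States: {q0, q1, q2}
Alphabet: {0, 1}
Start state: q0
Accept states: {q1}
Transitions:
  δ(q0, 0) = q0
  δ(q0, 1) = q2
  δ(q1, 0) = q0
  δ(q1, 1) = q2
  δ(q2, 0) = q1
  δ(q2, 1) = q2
Testing a few strings:
  '111' → reject
  '0' → reject
  '0100' → reject
  '0010' → accept
State roles: q0=no suffix match; q1=suffix is 10; q2=one trailing 1
All binary strings ending with 10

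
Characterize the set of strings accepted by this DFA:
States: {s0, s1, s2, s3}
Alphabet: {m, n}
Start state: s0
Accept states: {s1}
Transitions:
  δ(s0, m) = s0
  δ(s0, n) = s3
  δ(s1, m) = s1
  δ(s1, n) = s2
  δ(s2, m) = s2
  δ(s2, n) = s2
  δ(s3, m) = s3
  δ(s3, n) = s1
Testing a few strings:
  'nnnn' → reject
  'mnm' → reject
  'mnnm' → accept
  'nn' → accept
State roles: s0=zero n's; s1=two n's; s2=≥ three n's (dead); s3=one n
All strings over {m,n} containing exactly two n's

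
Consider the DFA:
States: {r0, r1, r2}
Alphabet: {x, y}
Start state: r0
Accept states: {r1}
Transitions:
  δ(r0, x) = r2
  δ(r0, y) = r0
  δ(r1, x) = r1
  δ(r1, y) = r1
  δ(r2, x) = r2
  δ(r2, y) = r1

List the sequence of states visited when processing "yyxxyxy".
read 'y': r0 → r0
  read 'y': r0 → r0
  read 'x': r0 → r2
  read 'x': r2 → r2
  read 'y': r2 → r1
  read 'x': r1 → r1
  read 'y': r1 → r1
r0 -> r0 -> r0 -> r2 -> r2 -> r1 -> r1 -> r1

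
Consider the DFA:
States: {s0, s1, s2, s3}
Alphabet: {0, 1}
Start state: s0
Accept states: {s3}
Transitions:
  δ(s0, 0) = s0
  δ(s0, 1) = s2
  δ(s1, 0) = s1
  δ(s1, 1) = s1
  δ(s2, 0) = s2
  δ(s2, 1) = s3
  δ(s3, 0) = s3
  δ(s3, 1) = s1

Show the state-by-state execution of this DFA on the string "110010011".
read '1': s0 → s2
  read '1': s2 → s3
  read '0': s3 → s3
  read '0': s3 → s3
  read '1': s3 → s1
  read '0': s1 → s1
  read '0': s1 → s1
  read '1': s1 → s1
  read '1': s1 → s1
s0 -> s2 -> s3 -> s3 -> s3 -> s1 -> s1 -> s1 -> s1 -> s1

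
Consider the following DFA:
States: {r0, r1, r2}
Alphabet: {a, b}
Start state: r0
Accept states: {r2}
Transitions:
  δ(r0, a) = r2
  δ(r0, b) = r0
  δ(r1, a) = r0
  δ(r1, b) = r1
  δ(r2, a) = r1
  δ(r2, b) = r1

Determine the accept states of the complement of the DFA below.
Complement accept states = All states \ Original accept states
= {r0, r1, r2} \ {r2}
{r0, r1}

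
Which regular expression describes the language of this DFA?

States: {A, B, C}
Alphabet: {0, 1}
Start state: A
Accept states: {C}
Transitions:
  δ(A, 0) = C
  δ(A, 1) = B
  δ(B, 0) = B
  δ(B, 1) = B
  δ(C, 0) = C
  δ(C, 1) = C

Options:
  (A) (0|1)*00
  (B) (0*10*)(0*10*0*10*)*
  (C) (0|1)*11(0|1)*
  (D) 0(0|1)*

Check each option against the DFA on short strings; one disagreement eliminates an option:
  (A) (0|1)*00: on '0' the DFA goes A → C and accepts (C ∈ Accept), but the regex does not match it → eliminate
  (B) (0*10*)(0*10*0*10*)*: on '0' the DFA goes A → C and accepts (C ∈ Accept), but the regex does not match it → eliminate
  (C) (0|1)*11(0|1)*: on '0' the DFA goes A → C and accepts (C ∈ Accept), but the regex does not match it → eliminate
  (D) 0(0|1)*: agrees with the DFA on every string of length ≤ 6
Only (D) is consistent with the DFA.
(D) 0(0|1)*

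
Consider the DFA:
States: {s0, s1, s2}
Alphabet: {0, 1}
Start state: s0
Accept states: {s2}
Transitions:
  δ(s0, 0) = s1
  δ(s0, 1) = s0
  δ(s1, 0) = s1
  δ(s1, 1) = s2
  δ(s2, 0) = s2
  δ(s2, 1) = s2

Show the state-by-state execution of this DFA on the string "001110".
read '0': s0 → s1
  read '0': s1 → s1
  read '1': s1 → s2
  read '1': s2 → s2
  read '1': s2 → s2
  read '0': s2 → s2
s0 -> s1 -> s1 -> s2 -> s2 -> s2 -> s2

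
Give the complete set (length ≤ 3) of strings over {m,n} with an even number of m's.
ε, n, mm, nn, mmn, mnm, nmm, nnn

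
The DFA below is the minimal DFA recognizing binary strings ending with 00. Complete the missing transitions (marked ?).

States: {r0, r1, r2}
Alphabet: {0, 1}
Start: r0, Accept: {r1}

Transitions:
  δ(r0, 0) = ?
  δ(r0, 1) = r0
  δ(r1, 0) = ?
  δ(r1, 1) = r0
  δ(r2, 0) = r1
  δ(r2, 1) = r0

From the language and accept set, identify what each state tracks — r0: last symbol not 0; r1: two trailing 0's; r2: one trailing 0.
Each missing δ(q, a) is the state matching the new tracked value after reading a.
δ(r0, 0) = r2; δ(r1, 0) = r1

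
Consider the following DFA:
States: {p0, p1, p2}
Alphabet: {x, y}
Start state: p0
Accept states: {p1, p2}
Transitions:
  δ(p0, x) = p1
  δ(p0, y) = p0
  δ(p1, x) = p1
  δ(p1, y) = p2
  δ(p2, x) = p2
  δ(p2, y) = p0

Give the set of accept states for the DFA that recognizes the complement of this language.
Complement accept states = All states \ Original accept states
= {p0, p1, p2} \ {p1, p2}
{p0}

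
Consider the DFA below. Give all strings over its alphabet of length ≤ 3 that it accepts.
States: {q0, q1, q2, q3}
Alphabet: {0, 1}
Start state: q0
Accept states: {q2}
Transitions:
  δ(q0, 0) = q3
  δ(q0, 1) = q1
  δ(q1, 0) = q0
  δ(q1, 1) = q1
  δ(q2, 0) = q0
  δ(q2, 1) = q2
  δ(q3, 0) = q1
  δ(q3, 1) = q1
None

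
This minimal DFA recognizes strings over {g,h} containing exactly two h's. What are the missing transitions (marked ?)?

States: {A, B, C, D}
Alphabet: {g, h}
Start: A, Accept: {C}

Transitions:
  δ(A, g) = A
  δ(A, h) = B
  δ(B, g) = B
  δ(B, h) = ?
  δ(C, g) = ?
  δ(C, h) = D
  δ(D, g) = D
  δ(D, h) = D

From the language and accept set, identify what each state tracks — A: zero h's; B: one h; C: two h's; D: ≥ three h's (dead).
Each missing δ(q, a) is the state matching the new tracked value after reading a.
δ(B, h) = C; δ(C, g) = C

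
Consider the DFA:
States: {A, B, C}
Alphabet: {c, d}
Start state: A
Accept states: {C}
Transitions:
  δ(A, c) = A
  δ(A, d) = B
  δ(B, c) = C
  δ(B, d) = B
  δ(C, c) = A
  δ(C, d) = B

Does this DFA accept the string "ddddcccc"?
Processing string "ddddcccc":
  A --d--> B
  B --d--> B
  B --d--> B
  B --d--> B
  B --c--> C
  C --c--> A
  A --c--> A
  A --c--> A
Final state: A
Accept states: {C}
No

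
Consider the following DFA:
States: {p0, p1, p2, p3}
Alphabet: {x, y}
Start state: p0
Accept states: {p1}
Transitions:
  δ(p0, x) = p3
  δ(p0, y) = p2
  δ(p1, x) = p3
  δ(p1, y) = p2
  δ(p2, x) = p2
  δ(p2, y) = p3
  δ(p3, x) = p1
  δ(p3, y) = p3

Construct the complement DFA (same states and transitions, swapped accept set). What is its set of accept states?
Complement accept states = All states \ Original accept states
= {p0, p1, p2, p3} \ {p1}
{p0, p2, p3}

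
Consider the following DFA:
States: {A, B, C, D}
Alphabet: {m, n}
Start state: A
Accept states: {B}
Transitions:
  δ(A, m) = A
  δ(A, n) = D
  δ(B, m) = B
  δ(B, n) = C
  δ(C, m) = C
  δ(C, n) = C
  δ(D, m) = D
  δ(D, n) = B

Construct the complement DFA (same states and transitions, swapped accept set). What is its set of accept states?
Complement accept states = All states \ Original accept states
= {A, B, C, D} \ {B}
{A, C, D}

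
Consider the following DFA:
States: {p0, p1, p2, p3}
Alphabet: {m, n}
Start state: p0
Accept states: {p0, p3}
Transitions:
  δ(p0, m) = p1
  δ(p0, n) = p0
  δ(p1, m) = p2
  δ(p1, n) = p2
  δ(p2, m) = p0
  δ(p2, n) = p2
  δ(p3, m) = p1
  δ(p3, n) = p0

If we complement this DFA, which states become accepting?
Complement accept states = All states \ Original accept states
= {p0, p1, p2, p3} \ {p0, p3}
{p1, p2}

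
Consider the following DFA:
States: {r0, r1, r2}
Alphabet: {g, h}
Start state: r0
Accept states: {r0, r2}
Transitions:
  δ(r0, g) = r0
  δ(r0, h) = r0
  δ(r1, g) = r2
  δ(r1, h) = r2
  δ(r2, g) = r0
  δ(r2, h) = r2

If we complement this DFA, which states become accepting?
Complement accept states = All states \ Original accept states
= {r0, r1, r2} \ {r0, r2}
{r1}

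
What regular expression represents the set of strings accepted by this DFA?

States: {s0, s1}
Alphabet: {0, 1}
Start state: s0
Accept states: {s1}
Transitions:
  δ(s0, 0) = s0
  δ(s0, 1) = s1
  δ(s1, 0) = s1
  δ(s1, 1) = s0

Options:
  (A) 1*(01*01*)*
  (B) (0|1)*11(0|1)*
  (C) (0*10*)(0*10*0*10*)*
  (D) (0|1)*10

Check each option against the DFA on short strings; one disagreement eliminates an option:
  (A) 1*(01*01*)*: on ε the DFA stays in s0 and rejects (s0 ∉ Accept), but the regex matches it → eliminate
  (B) (0|1)*11(0|1)*: on '1' the DFA goes s0 → s1 and accepts (s1 ∈ Accept), but the regex does not match it → eliminate
  (C) (0*10*)(0*10*0*10*)*: agrees with the DFA on every string of length ≤ 6
  (D) (0|1)*10: on '1' the DFA goes s0 → s1 and accepts (s1 ∈ Accept), but the regex does not match it → eliminate
Only (C) is consistent with the DFA.
(C) (0*10*)(0*10*0*10*)*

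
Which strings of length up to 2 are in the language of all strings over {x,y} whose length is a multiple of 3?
ε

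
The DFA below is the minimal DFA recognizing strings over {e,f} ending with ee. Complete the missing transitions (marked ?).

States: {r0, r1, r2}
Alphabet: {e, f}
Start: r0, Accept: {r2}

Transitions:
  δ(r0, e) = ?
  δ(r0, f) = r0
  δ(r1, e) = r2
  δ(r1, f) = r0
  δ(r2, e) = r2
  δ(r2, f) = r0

From the language and accept set, identify what each state tracks — r0: last symbol not e; r1: one trailing e; r2: two trailing e's.
Each missing δ(q, a) is the state matching the new tracked value after reading a.
δ(r0, e) = r1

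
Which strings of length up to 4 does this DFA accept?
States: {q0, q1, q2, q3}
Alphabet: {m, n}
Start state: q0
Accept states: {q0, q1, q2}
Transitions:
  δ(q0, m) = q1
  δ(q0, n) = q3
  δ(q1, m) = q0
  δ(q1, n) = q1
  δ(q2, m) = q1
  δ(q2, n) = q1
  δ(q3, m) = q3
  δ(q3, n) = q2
ε, m, mm, mn, nn, mmm, mnm, mnn, nmn, nnm, nnn, mmmm, mmmn, mmnn, mnmm, mnnm, mnnn, nmmn, nmnm, nmnn, nnmm, nnmn, nnnm, nnnn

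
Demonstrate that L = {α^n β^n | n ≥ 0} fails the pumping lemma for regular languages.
Assume L is regular with pumping length p. Idea: pumping the α-block changes the count balance.
Choose s = α^p β^p (length 2p ≥ p). By the pumping lemma, s = xyz with |xy| ≤ p, |y| > 0. So y = α^k for some k > 0 (since xy is entirely within the α's). Pumping gives xy²z = α^(p+k) β^p, which is not in L since p+k ≠ p.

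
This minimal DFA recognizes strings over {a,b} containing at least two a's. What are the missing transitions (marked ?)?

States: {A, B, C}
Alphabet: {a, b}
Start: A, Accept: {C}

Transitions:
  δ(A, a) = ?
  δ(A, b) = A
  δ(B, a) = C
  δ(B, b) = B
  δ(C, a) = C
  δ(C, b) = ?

From the language and accept set, identify what each state tracks — A: zero a's seen; B: one a seen; C: ≥ two a's seen.
Each missing δ(q, a) is the state matching the new tracked value after reading a.
δ(A, a) = B; δ(C, b) = C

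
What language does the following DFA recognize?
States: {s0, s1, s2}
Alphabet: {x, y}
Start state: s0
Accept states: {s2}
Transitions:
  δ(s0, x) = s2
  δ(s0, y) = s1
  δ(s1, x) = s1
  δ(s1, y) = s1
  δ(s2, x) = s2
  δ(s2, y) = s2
Testing a few strings:
  'yxy' → reject
  'yyx' → reject
  'y' → reject
  'x' → accept
State roles: s0=no input read; s1=started with y (dead); s2=started with x
All strings over {x,y} starting with x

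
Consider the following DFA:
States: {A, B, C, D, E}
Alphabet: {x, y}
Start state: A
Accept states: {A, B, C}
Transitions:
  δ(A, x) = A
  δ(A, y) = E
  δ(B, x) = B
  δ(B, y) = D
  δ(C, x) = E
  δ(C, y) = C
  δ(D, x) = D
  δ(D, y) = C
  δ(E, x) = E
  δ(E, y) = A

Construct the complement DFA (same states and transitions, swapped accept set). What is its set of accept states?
Complement accept states = All states \ Original accept states
= {A, B, C, D, E} \ {A, B, C}
{D, E}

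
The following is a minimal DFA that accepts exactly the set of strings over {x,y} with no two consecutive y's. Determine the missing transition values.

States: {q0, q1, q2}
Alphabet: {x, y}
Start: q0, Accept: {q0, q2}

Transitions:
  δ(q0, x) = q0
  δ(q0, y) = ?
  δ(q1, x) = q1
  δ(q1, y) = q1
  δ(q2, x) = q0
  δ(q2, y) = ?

From the language and accept set, identify what each state tracks — q0: last symbol not y (ok); q1: saw yy (dead); q2: last symbol y (ok).
Each missing δ(q, a) is the state matching the new tracked value after reading a.
δ(q0, y) = q2; δ(q2, y) = q1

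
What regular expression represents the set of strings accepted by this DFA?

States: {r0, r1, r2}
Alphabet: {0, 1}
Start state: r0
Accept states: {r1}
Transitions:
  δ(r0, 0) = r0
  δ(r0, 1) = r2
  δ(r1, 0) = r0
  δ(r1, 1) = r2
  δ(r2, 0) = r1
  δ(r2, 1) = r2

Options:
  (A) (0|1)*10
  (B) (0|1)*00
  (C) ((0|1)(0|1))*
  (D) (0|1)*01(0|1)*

Check each option against the DFA on short strings; one disagreement eliminates an option:
  (A) (0|1)*10: agrees with the DFA on every string of length ≤ 6
  (B) (0|1)*00: on '00' the DFA goes r0 → r0 → r0 and rejects (r0 ∉ Accept), but the regex matches it → eliminate
  (C) ((0|1)(0|1))*: on ε the DFA stays in r0 and rejects (r0 ∉ Accept), but the regex matches it → eliminate
  (D) (0|1)*01(0|1)*: on '01' the DFA goes r0 → r0 → r2 and rejects (r2 ∉ Accept), but the regex matches it → eliminate
Only (A) is consistent with the DFA.
(A) (0|1)*10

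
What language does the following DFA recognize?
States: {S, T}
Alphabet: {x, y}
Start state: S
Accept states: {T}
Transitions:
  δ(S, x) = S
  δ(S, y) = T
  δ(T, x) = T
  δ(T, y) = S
Testing a few strings:
  'xyx' → accept
  'yx' → accept
  'x' → reject
  'y' → accept
State roles: S=even number of y's so far; T=odd number of y's so far
All strings over {x,y} with an odd number of y's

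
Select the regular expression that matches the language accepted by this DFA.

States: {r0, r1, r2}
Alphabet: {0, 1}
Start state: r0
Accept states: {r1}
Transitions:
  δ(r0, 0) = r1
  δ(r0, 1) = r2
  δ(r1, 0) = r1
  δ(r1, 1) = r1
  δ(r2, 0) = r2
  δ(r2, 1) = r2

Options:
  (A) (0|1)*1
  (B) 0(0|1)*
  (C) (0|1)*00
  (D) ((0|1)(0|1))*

Check each option against the DFA on short strings; one disagreement eliminates an option:
  (A) (0|1)*1: on '0' the DFA goes r0 → r1 and accepts (r1 ∈ Accept), but the regex does not match it → eliminate
  (B) 0(0|1)*: agrees with the DFA on every string of length ≤ 6
  (C) (0|1)*00: on '0' the DFA goes r0 → r1 and accepts (r1 ∈ Accept), but the regex does not match it → eliminate
  (D) ((0|1)(0|1))*: on ε the DFA stays in r0 and rejects (r0 ∉ Accept), but the regex matches it → eliminate
Only (B) is consistent with the DFA.
(B) 0(0|1)*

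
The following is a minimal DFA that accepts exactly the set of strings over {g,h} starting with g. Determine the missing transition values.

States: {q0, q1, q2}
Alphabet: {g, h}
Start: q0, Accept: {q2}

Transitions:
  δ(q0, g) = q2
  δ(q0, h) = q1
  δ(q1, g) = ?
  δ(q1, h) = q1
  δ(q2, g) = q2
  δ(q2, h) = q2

From the language and accept set, identify what each state tracks — q0: no input read; q1: started with h (dead); q2: started with g.
Each missing δ(q, a) is the state matching the new tracked value after reading a.
δ(q1, g) = q1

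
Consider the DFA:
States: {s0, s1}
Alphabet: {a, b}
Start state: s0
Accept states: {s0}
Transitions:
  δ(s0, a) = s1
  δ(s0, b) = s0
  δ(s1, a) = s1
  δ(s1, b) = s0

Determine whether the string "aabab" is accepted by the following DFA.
Processing string "aabab":
  s0 --a--> s1
  s1 --a--> s1
  s1 --b--> s0
  s0 --a--> s1
  s1 --b--> s0
Final state: s0
Accept states: {s0}
Yes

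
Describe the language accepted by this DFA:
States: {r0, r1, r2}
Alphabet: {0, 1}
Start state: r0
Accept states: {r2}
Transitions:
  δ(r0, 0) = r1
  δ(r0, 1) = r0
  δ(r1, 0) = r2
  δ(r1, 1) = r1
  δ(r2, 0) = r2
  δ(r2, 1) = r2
Testing a few strings:
  '1' → reject
  '00' → accept
  '0000' → accept
  '001' → accept
State roles: r0=zero 0's seen; r1=one 0 seen; r2=≥ two 0's seen
All binary strings containing at least two 0's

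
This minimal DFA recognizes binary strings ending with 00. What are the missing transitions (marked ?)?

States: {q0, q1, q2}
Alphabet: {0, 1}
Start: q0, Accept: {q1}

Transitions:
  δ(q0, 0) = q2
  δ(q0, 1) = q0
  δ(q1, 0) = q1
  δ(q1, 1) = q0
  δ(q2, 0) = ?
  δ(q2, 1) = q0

From the language and accept set, identify what each state tracks — q0: last symbol not 0; q1: two trailing 0's; q2: one trailing 0.
Each missing δ(q, a) is the state matching the new tracked value after reading a.
δ(q2, 0) = q1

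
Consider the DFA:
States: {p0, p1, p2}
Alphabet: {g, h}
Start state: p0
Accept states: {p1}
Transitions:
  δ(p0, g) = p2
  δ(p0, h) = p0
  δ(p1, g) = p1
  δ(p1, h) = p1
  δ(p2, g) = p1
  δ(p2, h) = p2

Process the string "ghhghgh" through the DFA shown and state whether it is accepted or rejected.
Processing string "ghhghgh":
  p0 --g--> p2
  p2 --h--> p2
  p2 --h--> p2
  p2 --g--> p1
  p1 --h--> p1
  p1 --g--> p1
  p1 --h--> p1
Final state: p1
Accept states: {p1}
Yes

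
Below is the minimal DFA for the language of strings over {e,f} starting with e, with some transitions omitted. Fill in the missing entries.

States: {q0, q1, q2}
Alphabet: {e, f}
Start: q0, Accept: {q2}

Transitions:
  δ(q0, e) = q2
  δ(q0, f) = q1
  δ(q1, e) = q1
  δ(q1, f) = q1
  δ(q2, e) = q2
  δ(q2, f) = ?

From the language and accept set, identify what each state tracks — q0: no input read; q1: started with f (dead); q2: started with e.
Each missing δ(q, a) is the state matching the new tracked value after reading a.
δ(q2, f) = q2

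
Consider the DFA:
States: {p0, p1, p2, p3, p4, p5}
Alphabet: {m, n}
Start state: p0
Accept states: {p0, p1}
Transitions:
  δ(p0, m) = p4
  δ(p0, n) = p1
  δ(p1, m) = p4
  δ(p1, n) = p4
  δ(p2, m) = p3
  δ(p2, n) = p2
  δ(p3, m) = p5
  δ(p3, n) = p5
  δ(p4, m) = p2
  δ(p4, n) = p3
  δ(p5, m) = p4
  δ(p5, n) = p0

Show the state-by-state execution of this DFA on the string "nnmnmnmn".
read 'n': p0 → p1
  read 'n': p1 → p4
  read 'm': p4 → p2
  read 'n': p2 → p2
  read 'm': p2 → p3
  read 'n': p3 → p5
  read 'm': p5 → p4
  read 'n': p4 → p3
p0 -> p1 -> p4 -> p2 -> p2 -> p3 -> p5 -> p4 -> p3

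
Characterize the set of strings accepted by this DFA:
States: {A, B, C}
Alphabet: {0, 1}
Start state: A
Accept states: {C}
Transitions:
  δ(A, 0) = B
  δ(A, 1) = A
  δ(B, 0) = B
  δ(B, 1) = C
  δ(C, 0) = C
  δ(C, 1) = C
Testing a few strings:
  '0110' → accept
  '101' → accept
  '110' → reject
  '1100' → reject
State roles: A=no 0 seen yet; B=seen a 0, waiting for 1; C=substring 01 seen
All binary strings containing the substring 01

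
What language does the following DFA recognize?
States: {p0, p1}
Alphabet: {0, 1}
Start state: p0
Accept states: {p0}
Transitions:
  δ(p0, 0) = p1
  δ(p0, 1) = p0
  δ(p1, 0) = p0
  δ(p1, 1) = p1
Testing a few strings:
  '00' → accept
  '011' → reject
  '000' → reject
  '11' → accept
State roles: p0=even number of 0's so far; p1=odd number of 0's so far
All binary strings with an even number of 0's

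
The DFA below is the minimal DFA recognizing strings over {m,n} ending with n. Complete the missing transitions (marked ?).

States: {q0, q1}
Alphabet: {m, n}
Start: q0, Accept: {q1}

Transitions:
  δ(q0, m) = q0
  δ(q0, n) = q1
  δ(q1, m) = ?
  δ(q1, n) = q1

From the language and accept set, identify what each state tracks — q0: last symbol not n; q1: last symbol is n.
Each missing δ(q, a) is the state matching the new tracked value after reading a.
δ(q1, m) = q0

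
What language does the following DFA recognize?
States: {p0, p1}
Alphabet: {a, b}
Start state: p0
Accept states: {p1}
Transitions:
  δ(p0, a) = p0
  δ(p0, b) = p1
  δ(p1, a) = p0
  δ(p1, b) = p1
Testing a few strings:
  'b' → accept
  'aba' → reject
  'ba' → reject
  'aa' → reject
State roles: p0=last symbol not b; p1=last symbol is b
All strings over {a,b} ending with b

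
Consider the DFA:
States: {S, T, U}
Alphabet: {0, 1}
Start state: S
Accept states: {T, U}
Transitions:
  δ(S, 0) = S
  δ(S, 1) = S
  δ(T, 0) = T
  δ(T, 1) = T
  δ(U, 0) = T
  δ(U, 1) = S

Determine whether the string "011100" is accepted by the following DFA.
Processing string "011100":
  S --0--> S
  S --1--> S
  S --1--> S
  S --1--> S
  S --0--> S
  S --0--> S
Final state: S
Accept states: {T, U}
No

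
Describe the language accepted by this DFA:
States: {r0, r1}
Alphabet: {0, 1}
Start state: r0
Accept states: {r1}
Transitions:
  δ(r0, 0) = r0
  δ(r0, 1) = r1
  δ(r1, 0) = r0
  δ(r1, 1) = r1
Testing a few strings:
  '100' → reject
  '1' → accept
  '010' → reject
  '000' → reject
State roles: r0=last symbol not 1; r1=last symbol is 1
All binary strings ending with 1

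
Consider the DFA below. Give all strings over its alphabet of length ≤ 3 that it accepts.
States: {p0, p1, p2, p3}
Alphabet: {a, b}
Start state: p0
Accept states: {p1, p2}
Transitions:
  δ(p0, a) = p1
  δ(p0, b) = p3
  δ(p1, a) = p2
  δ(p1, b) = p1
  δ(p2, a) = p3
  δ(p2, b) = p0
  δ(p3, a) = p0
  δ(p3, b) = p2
a, aa, ab, bb, aba, abb, baa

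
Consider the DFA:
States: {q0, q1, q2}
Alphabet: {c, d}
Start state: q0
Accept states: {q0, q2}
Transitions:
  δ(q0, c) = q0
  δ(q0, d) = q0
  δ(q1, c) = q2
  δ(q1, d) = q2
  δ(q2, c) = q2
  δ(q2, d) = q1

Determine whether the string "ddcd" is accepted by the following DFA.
Processing string "ddcd":
  q0 --d--> q0
  q0 --d--> q0
  q0 --c--> q0
  q0 --d--> q0
Final state: q0
Accept states: {q0, q2}
Yes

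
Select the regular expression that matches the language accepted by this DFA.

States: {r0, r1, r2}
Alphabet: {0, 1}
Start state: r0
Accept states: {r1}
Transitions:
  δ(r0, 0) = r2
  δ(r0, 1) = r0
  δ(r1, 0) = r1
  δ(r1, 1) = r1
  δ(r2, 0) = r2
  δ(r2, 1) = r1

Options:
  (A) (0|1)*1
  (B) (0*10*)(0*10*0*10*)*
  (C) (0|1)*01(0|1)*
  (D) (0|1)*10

Check each option against the DFA on short strings; one disagreement eliminates an option:
  (A) (0|1)*1: on '1' the DFA goes r0 → r0 and rejects (r0 ∉ Accept), but the regex matches it → eliminate
  (B) (0*10*)(0*10*0*10*)*: on '1' the DFA goes r0 → r0 and rejects (r0 ∉ Accept), but the regex matches it → eliminate
  (C) (0|1)*01(0|1)*: agrees with the DFA on every string of length ≤ 6
  (D) (0|1)*10: on '01' the DFA goes r0 → r2 → r1 and accepts (r1 ∈ Accept), but the regex does not match it → eliminate
Only (C) is consistent with the DFA.
(C) (0|1)*01(0|1)*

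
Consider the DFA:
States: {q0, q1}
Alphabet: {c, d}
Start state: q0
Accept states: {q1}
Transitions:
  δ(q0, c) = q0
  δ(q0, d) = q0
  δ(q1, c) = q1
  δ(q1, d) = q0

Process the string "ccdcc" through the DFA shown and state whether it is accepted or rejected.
Processing string "ccdcc":
  q0 --c--> q0
  q0 --c--> q0
  q0 --d--> q0
  q0 --c--> q0
  q0 --c--> q0
Final state: q0
Accept states: {q1}
No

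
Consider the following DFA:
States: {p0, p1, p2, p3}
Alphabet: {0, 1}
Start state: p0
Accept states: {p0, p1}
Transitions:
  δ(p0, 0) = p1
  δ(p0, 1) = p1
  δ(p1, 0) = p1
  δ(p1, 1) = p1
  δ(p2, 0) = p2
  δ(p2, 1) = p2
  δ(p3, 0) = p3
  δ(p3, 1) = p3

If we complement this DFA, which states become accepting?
Complement accept states = All states \ Original accept states
= {p0, p1, p2, p3} \ {p0, p1}
{p2, p3}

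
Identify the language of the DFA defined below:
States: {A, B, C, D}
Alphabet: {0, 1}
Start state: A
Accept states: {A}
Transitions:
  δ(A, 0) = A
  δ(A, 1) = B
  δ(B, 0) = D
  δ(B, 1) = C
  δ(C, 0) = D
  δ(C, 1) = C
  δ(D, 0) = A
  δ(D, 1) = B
Testing a few strings:
  '11' → reject
  '01' → reject
  '1' → reject
  '0' → accept
State roles: A=value ≡ 0 (mod 4); B=value ≡ 1 (mod 4); C=value ≡ 3 (mod 4); D=value ≡ 2 (mod 4)
All binary strings representing a multiple of 4 (read in base 2; leading zeros allowed and ε counts as 0)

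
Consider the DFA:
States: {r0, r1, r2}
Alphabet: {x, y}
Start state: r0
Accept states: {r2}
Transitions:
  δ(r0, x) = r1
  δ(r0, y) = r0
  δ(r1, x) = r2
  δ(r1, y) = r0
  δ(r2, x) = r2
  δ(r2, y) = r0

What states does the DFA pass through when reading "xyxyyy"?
read 'x': r0 → r1
  read 'y': r1 → r0
  read 'x': r0 → r1
  read 'y': r1 → r0
  read 'y': r0 → r0
  read 'y': r0 → r0
r0 -> r1 -> r0 -> r1 -> r0 -> r0 -> r0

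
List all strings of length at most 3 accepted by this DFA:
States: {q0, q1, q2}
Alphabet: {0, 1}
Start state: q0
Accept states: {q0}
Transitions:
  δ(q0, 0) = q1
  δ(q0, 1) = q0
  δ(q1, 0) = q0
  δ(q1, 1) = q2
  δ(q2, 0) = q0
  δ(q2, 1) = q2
ε, 1, 00, 11, 001, 010, 100, 111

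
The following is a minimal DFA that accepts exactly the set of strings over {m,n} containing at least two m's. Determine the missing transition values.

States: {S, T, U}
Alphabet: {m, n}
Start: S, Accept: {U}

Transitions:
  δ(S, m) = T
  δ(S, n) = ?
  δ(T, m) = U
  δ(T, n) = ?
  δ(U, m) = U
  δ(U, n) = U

From the language and accept set, identify what each state tracks — S: zero m's seen; T: one m seen; U: ≥ two m's seen.
Each missing δ(q, a) is the state matching the new tracked value after reading a.
δ(S, n) = S; δ(T, n) = T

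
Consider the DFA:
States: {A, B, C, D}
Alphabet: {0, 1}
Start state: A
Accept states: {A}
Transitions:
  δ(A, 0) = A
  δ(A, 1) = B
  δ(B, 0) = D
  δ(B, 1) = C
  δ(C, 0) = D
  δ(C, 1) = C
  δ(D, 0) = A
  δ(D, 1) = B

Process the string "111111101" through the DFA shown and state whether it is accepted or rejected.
Processing string "111111101":
  A --1--> B
  B --1--> C
  C --1--> C
  C --1--> C
  C --1--> C
  C --1--> C
  C --1--> C
  C --0--> D
  D --1--> B
Final state: B
Accept states: {A}
No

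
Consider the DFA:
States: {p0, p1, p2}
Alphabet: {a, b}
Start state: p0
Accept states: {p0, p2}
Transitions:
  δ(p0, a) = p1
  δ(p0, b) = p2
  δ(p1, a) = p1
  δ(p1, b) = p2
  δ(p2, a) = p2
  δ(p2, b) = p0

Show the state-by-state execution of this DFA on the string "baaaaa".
read 'b': p0 → p2
  read 'a': p2 → p2
  read 'a': p2 → p2
  read 'a': p2 → p2
  read 'a': p2 → p2
  read 'a': p2 → p2
p0 -> p2 -> p2 -> p2 -> p2 -> p2 -> p2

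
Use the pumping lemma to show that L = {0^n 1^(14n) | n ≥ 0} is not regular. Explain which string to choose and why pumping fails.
Assume L is regular with pumping length p. Idea: pumping the 0-block breaks the 1:14 ratio.
Choose s = 0^p 1^(14p) (length 15p ≥ p). By the pumping lemma, s = xyz with |xy| ≤ p, |y| > 0, so y = 0^k with k ≥ 1. Then xy²z = 0^(p+k) 1^(14p). For this to be in L we would need 14p = 14(p+k), i.e. 14k = 0, contradicting k ≥ 1. So xy²z ∉ L.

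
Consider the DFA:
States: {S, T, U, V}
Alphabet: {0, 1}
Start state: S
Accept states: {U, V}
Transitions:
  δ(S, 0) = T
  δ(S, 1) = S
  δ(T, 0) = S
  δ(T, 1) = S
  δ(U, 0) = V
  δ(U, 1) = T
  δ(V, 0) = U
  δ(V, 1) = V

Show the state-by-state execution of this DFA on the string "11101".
read '1': S → S
  read '1': S → S
  read '1': S → S
  read '0': S → T
  read '1': T → S
S -> S -> S -> S -> T -> S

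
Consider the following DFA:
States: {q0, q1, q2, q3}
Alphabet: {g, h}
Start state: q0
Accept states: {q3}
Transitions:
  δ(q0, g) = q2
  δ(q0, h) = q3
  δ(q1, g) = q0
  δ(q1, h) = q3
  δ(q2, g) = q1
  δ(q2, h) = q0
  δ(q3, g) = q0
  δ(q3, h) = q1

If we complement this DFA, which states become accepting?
Complement accept states = All states \ Original accept states
= {q0, q1, q2, q3} \ {q3}
{q0, q1, q2}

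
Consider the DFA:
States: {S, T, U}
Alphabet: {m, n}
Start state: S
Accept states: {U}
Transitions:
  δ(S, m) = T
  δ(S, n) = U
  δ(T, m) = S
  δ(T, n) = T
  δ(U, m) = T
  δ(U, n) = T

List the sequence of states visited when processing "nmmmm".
read 'n': S → U
  read 'm': U → T
  read 'm': T → S
  read 'm': S → T
  read 'm': T → S
S -> U -> T -> S -> T -> S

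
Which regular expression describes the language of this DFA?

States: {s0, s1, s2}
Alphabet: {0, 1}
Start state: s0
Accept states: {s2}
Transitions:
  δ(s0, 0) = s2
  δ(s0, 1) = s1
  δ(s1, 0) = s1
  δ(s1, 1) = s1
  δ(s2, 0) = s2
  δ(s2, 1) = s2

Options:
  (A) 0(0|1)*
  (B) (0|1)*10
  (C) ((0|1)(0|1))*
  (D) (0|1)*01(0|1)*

Check each option against the DFA on short strings; one disagreement eliminates an option:
  (A) 0(0|1)*: agrees with the DFA on every string of length ≤ 6
  (B) (0|1)*10: on '0' the DFA goes s0 → s2 and accepts (s2 ∈ Accept), but the regex does not match it → eliminate
  (C) ((0|1)(0|1))*: on ε the DFA stays in s0 and rejects (s0 ∉ Accept), but the regex matches it → eliminate
  (D) (0|1)*01(0|1)*: on '0' the DFA goes s0 → s2 and accepts (s2 ∈ Accept), but the regex does not match it → eliminate
Only (A) is consistent with the DFA.
(A) 0(0|1)*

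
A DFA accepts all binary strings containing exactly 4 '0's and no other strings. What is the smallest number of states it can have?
By Myhill–Nerode, count the distinguishable equivalence classes: 6 classes — having seen 0, 1, …, 4, or >4 copies of '0'; the count-4 class is the only accepting one and >4 is dead.
6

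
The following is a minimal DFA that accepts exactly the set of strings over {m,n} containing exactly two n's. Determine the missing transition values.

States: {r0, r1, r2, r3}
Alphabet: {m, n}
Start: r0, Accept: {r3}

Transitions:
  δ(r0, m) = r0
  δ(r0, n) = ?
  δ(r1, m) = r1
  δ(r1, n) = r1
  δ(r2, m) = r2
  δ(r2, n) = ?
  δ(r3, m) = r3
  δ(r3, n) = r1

From the language and accept set, identify what each state tracks — r0: zero n's; r1: ≥ three n's (dead); r2: one n; r3: two n's.
Each missing δ(q, a) is the state matching the new tracked value after reading a.
δ(r0, n) = r2; δ(r2, n) = r3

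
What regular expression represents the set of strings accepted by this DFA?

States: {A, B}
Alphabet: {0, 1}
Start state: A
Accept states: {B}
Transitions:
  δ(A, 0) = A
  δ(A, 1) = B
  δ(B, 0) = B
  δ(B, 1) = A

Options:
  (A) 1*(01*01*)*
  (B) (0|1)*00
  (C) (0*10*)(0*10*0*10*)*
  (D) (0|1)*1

Check each option against the DFA on short strings; one disagreement eliminates an option:
  (A) 1*(01*01*)*: on ε the DFA stays in A and rejects (A ∉ Accept), but the regex matches it → eliminate
  (B) (0|1)*00: on '1' the DFA goes A → B and accepts (B ∈ Accept), but the regex does not match it → eliminate
  (C) (0*10*)(0*10*0*10*)*: agrees with the DFA on every string of length ≤ 6
  (D) (0|1)*1: on '10' the DFA goes A → B → B and accepts (B ∈ Accept), but the regex does not match it → eliminate
Only (C) is consistent with the DFA.
(C) (0*10*)(0*10*0*10*)*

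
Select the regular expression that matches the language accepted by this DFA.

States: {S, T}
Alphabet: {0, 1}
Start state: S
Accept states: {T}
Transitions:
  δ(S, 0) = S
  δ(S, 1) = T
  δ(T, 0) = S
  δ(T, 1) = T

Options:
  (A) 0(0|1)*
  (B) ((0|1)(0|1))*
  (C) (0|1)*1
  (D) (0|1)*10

Check each option against the DFA on short strings; one disagreement eliminates an option:
  (A) 0(0|1)*: on '0' the DFA goes S → S and rejects (S ∉ Accept), but the regex matches it → eliminate
  (B) ((0|1)(0|1))*: on ε the DFA stays in S and rejects (S ∉ Accept), but the regex matches it → eliminate
  (C) (0|1)*1: agrees with the DFA on every string of length ≤ 6
  (D) (0|1)*10: on '1' the DFA goes S → T and accepts (T ∈ Accept), but the regex does not match it → eliminate
Only (C) is consistent with the DFA.
(C) (0|1)*1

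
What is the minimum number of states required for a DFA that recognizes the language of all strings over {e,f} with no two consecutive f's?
By Myhill–Nerode, count the distinguishable equivalence classes: three classes — safe with last≠f / safe with last=f / ff seen (dead).
3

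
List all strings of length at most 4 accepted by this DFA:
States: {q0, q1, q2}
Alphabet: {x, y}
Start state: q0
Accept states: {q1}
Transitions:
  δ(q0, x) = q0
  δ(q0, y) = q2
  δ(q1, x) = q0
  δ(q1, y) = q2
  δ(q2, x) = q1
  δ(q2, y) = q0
yx, xyx, xxyx, yxyx, yyyx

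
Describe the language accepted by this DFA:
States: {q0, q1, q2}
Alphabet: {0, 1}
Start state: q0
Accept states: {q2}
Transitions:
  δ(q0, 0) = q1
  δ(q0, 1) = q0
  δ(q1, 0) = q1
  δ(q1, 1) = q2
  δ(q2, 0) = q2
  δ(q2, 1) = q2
Testing a few strings:
  '01' → accept
  '1' → reject
  '0001' → accept
  '011' → accept
State roles: q0=no 0 seen yet; q1=seen a 0, waiting for 1; q2=substring 01 seen
All binary strings containing the substring 01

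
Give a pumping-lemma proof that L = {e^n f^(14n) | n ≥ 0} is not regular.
Assume L is regular with pumping length p. Idea: pumping the e-block breaks the 1:14 ratio.
Choose s = e^p f^(14p) (length 15p ≥ p). By the pumping lemma, s = xyz with |xy| ≤ p, |y| > 0, so y = e^k with k ≥ 1. Then xy²z = e^(p+k) f^(14p). For this to be in L we would need 14p = 14(p+k), i.e. 14k = 0, contradicting k ≥ 1. So xy²z ∉ L.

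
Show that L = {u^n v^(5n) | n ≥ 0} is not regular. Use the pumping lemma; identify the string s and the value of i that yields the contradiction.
Assume L is regular with pumping length p. Idea: pumping the u-block breaks the 1:5 ratio.
Choose s = u^p v^(5p) (length 6p ≥ p). By the pumping lemma, s = xyz with |xy| ≤ p, |y| > 0, so y = u^k with k ≥ 1. Then xy²z = u^(p+k) v^(5p). For this to be in L we would need 5p = 5(p+k), i.e. 5k = 0, contradicting k ≥ 1. So xy²z ∉ L.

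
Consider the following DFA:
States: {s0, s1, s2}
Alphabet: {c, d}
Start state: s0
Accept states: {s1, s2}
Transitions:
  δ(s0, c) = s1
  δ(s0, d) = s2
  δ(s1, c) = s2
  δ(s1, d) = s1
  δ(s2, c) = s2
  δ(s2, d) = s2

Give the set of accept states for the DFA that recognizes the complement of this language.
Complement accept states = All states \ Original accept states
= {s0, s1, s2} \ {s1, s2}
{s0}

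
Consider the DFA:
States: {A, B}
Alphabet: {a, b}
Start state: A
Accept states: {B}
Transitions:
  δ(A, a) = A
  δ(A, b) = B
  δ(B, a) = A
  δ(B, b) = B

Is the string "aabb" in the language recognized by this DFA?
Processing string "aabb":
  A --a--> A
  A --a--> A
  A --b--> B
  B --b--> B
Final state: B
Accept states: {B}
Yes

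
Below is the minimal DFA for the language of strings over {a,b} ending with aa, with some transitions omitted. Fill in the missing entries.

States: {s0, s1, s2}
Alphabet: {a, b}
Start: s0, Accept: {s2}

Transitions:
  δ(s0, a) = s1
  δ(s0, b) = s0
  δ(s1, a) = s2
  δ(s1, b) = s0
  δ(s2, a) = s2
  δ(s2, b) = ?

From the language and accept set, identify what each state tracks — s0: last symbol not a; s1: one trailing a; s2: two trailing a's.
Each missing δ(q, a) is the state matching the new tracked value after reading a.
δ(s2, b) = s0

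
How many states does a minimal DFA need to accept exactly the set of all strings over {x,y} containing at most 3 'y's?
By Myhill–Nerode, count the distinguishable equivalence classes: 5 classes — having seen 0, 1, …, 3, or >3 copies of 'y'; counts 0 through 3 are accepting and >3 is dead.
5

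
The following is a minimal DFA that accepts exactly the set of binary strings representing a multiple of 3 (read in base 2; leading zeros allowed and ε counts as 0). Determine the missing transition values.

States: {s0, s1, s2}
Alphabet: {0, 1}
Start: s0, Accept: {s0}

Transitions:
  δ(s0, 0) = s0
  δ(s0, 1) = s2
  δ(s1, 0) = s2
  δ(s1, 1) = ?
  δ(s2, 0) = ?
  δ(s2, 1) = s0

From the language and accept set, identify what each state tracks — s0: value ≡ 0 (mod 3); s1: value ≡ 2 (mod 3); s2: value ≡ 1 (mod 3).
Each missing δ(q, a) is the state matching the new tracked value after reading a.
δ(s1, 1) = s1; δ(s2, 0) = s1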